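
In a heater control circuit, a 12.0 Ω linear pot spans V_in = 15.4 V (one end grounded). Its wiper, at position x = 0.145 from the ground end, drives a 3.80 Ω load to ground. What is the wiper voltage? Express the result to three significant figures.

V_out ≈ 1.60 V

The pot divides into 10.26 Ω above the wiper and 1.740 Ω below.
Lower segment in parallel with the load: 1.740 ‖ 3.80 = 1.194 Ω.
Then V_out = V_in · 1.194/(10.26 + 1.194) = 1.605 V.
(Unloaded: V_out = x·V_in = 2.23 V.)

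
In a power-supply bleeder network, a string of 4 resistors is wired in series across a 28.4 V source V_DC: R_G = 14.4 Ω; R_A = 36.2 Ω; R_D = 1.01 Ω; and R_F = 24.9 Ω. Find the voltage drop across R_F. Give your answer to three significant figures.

Series total: ΣR = 14.4 + 36.2 + 1.01 + 24.9 = 76.51 Ω.
V = V_DC · R/ΣR = 28.4 × 0.3254 = 9.243 V.

V ≈ 9.24 V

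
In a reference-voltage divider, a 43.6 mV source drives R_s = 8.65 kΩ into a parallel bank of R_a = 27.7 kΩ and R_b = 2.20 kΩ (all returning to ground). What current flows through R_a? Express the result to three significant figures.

I ≈ 0.300 µA

Parallel bank: R_p = 1/(1/27.7 + 1/2.20) = 2.038 kΩ.
Node voltage V_A = V_in · R_p/(R_s + R_p) = 43.6 × 0.1907 = 8.314 mV.
Branch current I = V_A/R_a = 8.314/27.7 = 0.3001 µA.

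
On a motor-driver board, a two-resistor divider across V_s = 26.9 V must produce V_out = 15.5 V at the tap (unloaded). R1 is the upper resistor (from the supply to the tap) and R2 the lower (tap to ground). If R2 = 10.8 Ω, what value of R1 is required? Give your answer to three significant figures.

R1 ≈ 7.94 Ω

V_out/V_s = R2/(R1+R2) = 0.5762.
R1 = R2·(1/k − 1) = 10.8 × 0.7355 = 7.943 Ω.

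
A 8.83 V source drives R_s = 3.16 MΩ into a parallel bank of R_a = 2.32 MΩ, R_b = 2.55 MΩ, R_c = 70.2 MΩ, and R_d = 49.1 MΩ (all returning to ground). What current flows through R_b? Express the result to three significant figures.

Parallel bank: R_p = 1/(1/2.32 + 1/2.55 + 1/70.2 + 1/49.1) = 1.166 MΩ.
V_A = 8.83 × 1.166/4.326 = 2.380 V.
I(R_b) = V_A / R_b = 2.380/2.55 = 0.9332 µA.

I ≈ 0.933 µA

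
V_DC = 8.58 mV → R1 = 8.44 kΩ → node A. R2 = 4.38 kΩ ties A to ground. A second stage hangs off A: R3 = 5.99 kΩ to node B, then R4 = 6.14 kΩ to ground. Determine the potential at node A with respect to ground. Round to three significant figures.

V_A ≈ 2.37 mV

Node A sees R2 in parallel with the series input of stage 2, R3 + R4 = 12.13 kΩ.
Effective lower resistance at A: R2 ‖ 12.13 = 3.218 kΩ.
V_A = 8.58 × 3.218/(8.44 + 3.218) = 2.368 mV.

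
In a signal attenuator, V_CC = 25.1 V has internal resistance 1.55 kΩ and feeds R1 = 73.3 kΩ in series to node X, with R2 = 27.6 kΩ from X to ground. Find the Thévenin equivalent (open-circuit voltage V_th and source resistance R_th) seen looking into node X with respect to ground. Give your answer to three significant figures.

R1' = 1.55 + 73.3 = 74.85 kΩ (source resistance + R1).
With X open, the divider is unloaded: V_th = 25.1 × 27.6/102.4 = 6.762 V.
Looking into X with the source shorted: R_th = R1'·R2/(R1'+R2) = 74.85 × 27.6/102.4 = 20.16 kΩ.

V_th ≈ 6.76 V, R_th ≈ 20.2 kΩ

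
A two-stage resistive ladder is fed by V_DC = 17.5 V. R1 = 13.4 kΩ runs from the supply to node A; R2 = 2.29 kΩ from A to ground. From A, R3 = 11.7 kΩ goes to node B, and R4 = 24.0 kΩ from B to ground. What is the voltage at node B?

V_B ≈ 1.63 V

Looking into the second stage from A: R3 + R4 = 35.70 kΩ appears in parallel with R2.
Effective lower resistance at A: R2 ‖ 35.70 = 2.152 kΩ.
So V_A = 17.5 × 0.1384 = 2.422 V.
Then the unloaded second divider: V_B = V_A × R4/(R3+R4) = 2.422 × 0.6723 = 1.628 V.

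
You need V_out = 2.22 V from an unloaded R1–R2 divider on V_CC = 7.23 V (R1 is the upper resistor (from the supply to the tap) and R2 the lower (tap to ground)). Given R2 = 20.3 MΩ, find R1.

R1 ≈ 45.8 MΩ

Required fraction k = V_out/V_CC = 0.3071.
R1 = R2·(1/k − 1) = 20.3 × 2.257 = 45.81 MΩ.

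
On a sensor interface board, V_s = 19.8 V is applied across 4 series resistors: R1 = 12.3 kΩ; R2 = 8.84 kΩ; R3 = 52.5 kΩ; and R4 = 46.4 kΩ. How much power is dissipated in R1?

P ≈ 0.335 mW

The common current is I = 19.8/120.0 = 0.1649 mA.
P(R1) = I²·R1 = (0.1649)² × 12.3 = 0.3346 mW.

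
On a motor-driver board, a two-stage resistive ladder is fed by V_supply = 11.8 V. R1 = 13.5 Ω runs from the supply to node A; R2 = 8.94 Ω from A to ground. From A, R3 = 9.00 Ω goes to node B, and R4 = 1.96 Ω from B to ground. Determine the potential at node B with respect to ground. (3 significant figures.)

V_B ≈ 0.564 V

Looking into the second stage from A: R3 + R4 = 10.96 Ω appears in parallel with R2.
Effective lower resistance at A: R2 ‖ 10.96 = 4.924 Ω.
First divider: V_A = V_supply · 4.924/(13.5 + 4.924) = 3.154 V.
V_B = V_A × 0.1788 = 0.5640 V.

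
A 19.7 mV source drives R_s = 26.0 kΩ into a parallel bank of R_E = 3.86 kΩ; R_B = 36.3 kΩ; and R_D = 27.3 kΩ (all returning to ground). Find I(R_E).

I ≈ 0.543 µA

Combine the parallel branches: R_p = (1/3.86 + 1/36.3 + 1/27.3)⁻¹ = 3.094 kΩ.
V_A = 19.7 × 3.094/29.09 = 2.095 mV.
Branch current I = V_A/R_E = 2.095/3.86 = 0.5427 µA.
(Equivalently: I_total = 0.6771 µA, then current-divider fraction G_k/ΣG = 0.8015.)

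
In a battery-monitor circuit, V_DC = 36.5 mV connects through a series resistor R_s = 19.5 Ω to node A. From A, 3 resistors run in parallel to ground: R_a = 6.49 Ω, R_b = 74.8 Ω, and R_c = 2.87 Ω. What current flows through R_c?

I ≈ 1.15 mA

Combine the parallel branches: R_p = (1/6.49 + 1/74.8 + 1/2.87)⁻¹ = 1.938 Ω.
V_A = 36.5 × 1.938/21.44 = 3.300 mV.
Branch current I = V_A/R_c = 3.300/2.87 = 1.150 mA.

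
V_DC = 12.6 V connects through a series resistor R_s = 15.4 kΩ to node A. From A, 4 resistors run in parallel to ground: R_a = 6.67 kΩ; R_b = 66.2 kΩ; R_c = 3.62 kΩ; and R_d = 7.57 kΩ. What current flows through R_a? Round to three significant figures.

I ≈ 0.192 mA

Parallel bank: R_p = 1/(1/6.67 + 1/66.2 + 1/3.62 + 1/7.57) = 1.744 kΩ.
V_A by voltage divider: V_A = 12.6 × 1.744/(15.4 + 1.744) = 1.282 V.
Branch current I = V_A/R_a = 1.282/6.67 = 0.1922 mA.
(Check via current divider: I_total = 0.7349 mA; share G_k/ΣG = 0.2615 → same result.)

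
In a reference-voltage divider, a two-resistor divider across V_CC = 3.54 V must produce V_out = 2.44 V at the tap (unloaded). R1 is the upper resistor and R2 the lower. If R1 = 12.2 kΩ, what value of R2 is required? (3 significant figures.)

Required fraction k = V_out/V_CC = 0.6893.
So R2 = R1 · V_out/(V_CC − V_out) = 12.2 × 2.44/(3.54 − 2.44) = 12.2 × 2.218 = 27.06 kΩ.

R2 ≈ 27.1 kΩ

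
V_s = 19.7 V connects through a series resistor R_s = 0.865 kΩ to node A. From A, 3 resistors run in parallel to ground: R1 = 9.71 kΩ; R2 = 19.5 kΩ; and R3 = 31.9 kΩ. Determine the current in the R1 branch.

Parallel bank: R_p = 1/(1/9.71 + 1/19.5 + 1/31.9) = 5.387 kΩ.
V_A by voltage divider: V_A = 19.7 × 5.387/(0.865 + 5.387) = 16.97 V.
Branch current I = V_A/R1 = 16.97/9.71 = 1.748 mA.
(Check via current divider: I_total = 3.151 mA; share G_k/ΣG = 0.5548 → same result.)

I ≈ 1.75 mA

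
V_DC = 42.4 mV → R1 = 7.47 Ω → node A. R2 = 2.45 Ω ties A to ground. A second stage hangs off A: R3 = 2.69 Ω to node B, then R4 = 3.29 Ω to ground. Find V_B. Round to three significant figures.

Looking into the second stage from A: R3 + R4 = 5.980 Ω appears in parallel with R2.
R2 ‖ (R3+R4) = 1.738 Ω.
First divider: V_A = V_DC · 1.738/(7.47 + 1.738) = 8.003 mV.
V_B = V_A × 0.5502 = 4.403 mV.

V_B ≈ 4.40 mV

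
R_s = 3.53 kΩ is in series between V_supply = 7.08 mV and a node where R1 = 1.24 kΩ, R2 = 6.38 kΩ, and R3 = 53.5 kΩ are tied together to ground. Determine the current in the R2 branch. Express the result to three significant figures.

Combine the parallel branches: R_p = (1/1.24 + 1/6.38 + 1/53.5)⁻¹ = 1.018 kΩ.
V_A by voltage divider: V_A = 7.08 × 1.018/(3.53 + 1.018) = 1.585 mV.
Branch current I = V_A/R2 = 1.585/6.38 = 0.2485 µA.
(Equivalently: I_total = 1.557 µA, then current-divider fraction G_k/ΣG = 0.1596.)

I ≈ 0.248 µA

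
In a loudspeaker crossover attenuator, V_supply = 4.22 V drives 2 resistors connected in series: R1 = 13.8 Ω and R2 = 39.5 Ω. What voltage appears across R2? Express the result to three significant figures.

V ≈ 3.13 V

ΣR = 13.8 + 39.5 = 53.30 Ω.
Voltage divider: V = V_supply · (39.50 / 53.30) = 4.22 × 0.7411 = 3.127 V.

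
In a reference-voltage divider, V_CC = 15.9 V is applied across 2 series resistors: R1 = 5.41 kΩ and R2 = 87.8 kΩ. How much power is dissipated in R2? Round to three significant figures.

P ≈ 2.55 mW

The common current is I = 15.9/93.21 = 0.1706 mA.
P(R2) = I²·R2 = (0.1706)² × 87.8 = 2.555 mW.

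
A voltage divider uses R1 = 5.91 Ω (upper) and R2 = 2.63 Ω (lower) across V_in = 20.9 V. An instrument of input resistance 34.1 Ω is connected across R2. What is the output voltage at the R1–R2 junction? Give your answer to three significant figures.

V_out ≈ 6.11 V

R2 ‖ R_L = (2.63 × 34.1)/(2.63 + 34.1) = 2.442 Ω.
Then V_out = V_in · R2'/(R1 + R2') = 20.9 × 2.442/8.352 = 6.110 V.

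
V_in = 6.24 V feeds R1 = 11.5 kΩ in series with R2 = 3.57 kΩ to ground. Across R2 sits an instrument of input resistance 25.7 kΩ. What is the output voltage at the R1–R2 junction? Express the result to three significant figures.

First combine the lower leg with the load: R2 ‖ R_L = 3.135 kΩ.
Then V_out = V_in · R2'/(R1 + R2') = 6.24 × 3.135/14.63 = 1.337 V.

V_out ≈ 1.34 V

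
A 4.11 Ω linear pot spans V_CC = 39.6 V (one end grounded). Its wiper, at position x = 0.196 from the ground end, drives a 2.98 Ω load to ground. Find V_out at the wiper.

The pot divides into 3.304 Ω above the wiper and 0.8056 Ω below.
(x·R_p) ‖ R_L = 0.6341 Ω.
Loaded-divider output: V_out = 39.6 × 0.1610 = 6.376 V.

V_out ≈ 6.38 V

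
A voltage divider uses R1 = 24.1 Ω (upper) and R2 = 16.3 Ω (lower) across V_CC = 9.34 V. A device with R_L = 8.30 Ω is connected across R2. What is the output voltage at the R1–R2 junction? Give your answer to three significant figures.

V_out ≈ 1.74 V

The load sits in parallel with R2, giving an effective lower resistance R2' = R2·R_L/(R2+R_L) = 5.500 Ω.
Then V_out = V_CC · R2'/(R1 + R2') = 9.34 × 5.500/29.60 = 1.735 V.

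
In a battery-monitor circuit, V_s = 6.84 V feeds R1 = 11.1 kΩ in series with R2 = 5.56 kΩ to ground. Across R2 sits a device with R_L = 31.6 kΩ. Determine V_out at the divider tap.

R2 ‖ R_L = (5.56 × 31.6)/(5.56 + 31.6) = 4.728 kΩ.
Now apply the divider: V_out = 6.84 × 0.2987 = 2.043 V.
(Unloaded it would be 2.28 V; the load pulls it down.)

V_out ≈ 2.04 V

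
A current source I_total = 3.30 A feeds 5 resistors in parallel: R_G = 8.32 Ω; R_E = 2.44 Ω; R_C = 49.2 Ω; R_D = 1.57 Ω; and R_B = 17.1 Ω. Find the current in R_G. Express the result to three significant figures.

Conductances: ΣG = 1/8.32 + 1/2.44 + 1/49.2 + 1/1.57 + 1/17.1 = 1.246 (1/Ω).
By the current-divider rule, I = I_total · G_k/ΣG = 3.30 × 0.09648 = 0.3184 A.

I ≈ 0.318 A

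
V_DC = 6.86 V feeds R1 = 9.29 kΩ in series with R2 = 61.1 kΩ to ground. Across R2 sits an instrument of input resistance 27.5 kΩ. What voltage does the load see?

First combine the lower leg with the load: R2 ‖ R_L = 18.96 kΩ.
Then V_out = V_DC · R2'/(R1 + R2') = 6.86 × 18.96/28.25 = 4.604 V.

V_out ≈ 4.60 V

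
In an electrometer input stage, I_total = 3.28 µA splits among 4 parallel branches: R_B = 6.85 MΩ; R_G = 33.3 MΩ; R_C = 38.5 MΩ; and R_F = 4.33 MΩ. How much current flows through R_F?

Conductances: ΣG = 1/6.85 + 1/33.3 + 1/38.5 + 1/4.33 = 0.4329 (1/MΩ).
Current divider: I(R_F) = I_total · G_k/ΣG = 3.28 × (0.2309/0.4329) = 3.28 × 0.5334 = 1.750 µA.

I ≈ 1.75 µA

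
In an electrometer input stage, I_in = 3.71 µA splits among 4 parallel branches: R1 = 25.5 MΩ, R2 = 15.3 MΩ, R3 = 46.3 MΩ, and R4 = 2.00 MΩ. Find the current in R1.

Total conductance ΣG = 1/25.5 + 1/15.3 + 1/46.3 + 1/2.00 = 0.6262 (units of 1/MΩ).
R1 takes the fraction G_k/ΣG = 0.03922/0.6262 = 0.06263, so I = 3.71 × 0.06263 = 0.2323 µA.

I ≈ 0.232 µA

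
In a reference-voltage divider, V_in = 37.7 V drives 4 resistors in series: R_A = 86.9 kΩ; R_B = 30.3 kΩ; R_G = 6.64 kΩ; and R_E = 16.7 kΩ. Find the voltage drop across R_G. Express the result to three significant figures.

Total series resistance ΣR = 86.9 + 30.3 + 6.64 + 16.7 = 140.5 kΩ.
By the voltage-divider rule, V = 37.7 × 6.640/140.5 = 1.781 V.

V ≈ 1.78 V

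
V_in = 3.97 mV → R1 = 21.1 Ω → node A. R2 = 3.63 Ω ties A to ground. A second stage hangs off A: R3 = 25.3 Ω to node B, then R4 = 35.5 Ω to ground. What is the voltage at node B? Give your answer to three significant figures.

The second stage (R3 + R4 = 60.80 Ω) loads node A in parallel with R2.
Effective lower resistance at A: R2 ‖ 60.80 = 3.425 Ω.
V_A = 3.97 × 3.425/(21.1 + 3.425) = 0.5545 mV.
V_B = V_A × 0.5839 = 0.3238 mV.

V_B ≈ 0.324 mV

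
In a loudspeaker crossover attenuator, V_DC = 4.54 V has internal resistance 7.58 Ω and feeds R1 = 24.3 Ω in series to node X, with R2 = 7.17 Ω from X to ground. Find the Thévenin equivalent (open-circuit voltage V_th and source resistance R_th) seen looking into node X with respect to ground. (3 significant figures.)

R1' = 7.58 + 24.3 = 31.88 Ω (source resistance + R1).
Open-circuit (no load on X): V_th = V_DC · R2/(R1' + R2) = 4.54 × 7.17/(31.88 + 7.17) = 0.8336 V.
Zeroing V_DC shorts the top of R1' to ground, so R_th = R1' ‖ R2 = 5.854 Ω.

V_th ≈ 0.834 V, R_th ≈ 5.85 Ω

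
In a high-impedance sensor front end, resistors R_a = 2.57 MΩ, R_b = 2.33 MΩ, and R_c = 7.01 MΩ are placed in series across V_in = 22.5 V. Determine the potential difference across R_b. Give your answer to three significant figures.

ΣR = 2.57 + 2.33 + 7.01 = 11.91 MΩ.
Voltage divider: V = V_in · (2.330 / 11.91) = 22.5 × 0.1956 = 4.402 V.

V ≈ 4.40 V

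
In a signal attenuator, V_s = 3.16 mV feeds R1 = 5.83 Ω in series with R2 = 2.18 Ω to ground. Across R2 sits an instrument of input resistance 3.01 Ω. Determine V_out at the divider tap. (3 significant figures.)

The load sits in parallel with R2, giving an effective lower resistance R2' = R2·R_L/(R2+R_L) = 1.264 Ω.
Voltage divider with the loaded lower leg: V_out = 3.16 × 1.264/(5.83 + 1.264) = 3.16 × 0.1782 = 0.5632 mV.
(Unloaded it would be 0.860 mV; the load pulls it down.)

V_out ≈ 0.563 mV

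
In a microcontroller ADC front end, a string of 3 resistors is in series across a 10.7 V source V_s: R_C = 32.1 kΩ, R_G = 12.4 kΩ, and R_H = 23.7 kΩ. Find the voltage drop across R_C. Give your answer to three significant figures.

Total series resistance ΣR = 32.1 + 12.4 + 23.7 = 68.20 kΩ.
By the voltage-divider rule, V = 10.7 × 32.10/68.20 = 5.036 V.

V ≈ 5.04 V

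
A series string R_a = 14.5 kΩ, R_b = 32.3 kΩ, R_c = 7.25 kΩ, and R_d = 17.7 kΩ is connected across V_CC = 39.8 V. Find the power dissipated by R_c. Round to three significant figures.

Series current I = V_CC/ΣR = 39.8/71.75 = 0.5547 mA.
P(R_c) = I²·R_c = (0.5547)² × 7.25 = 2.231 mW.

P ≈ 2.23 mW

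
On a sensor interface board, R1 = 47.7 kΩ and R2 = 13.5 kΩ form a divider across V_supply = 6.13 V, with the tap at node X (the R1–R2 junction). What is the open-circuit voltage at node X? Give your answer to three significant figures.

Open-circuit (no load on X): V_th = V_supply · R2/(R1 + R2) = 6.13 × 13.5/(47.70 + 13.5) = 1.352 V.

V_th ≈ 1.35 V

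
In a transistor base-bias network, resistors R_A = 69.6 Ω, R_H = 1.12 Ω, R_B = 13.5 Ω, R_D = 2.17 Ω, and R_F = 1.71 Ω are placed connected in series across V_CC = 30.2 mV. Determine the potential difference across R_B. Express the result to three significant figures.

V ≈ 4.63 mV

Series total: ΣR = 69.6 + 1.12 + 13.5 + 2.17 + 1.71 = 88.10 Ω.
By the voltage-divider rule, V = 30.2 × 13.50/88.10 = 4.628 mV.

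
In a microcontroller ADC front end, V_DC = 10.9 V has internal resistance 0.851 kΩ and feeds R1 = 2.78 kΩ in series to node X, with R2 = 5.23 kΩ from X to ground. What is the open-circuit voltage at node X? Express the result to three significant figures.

R1' = 0.851 + 2.78 = 3.631 kΩ (source resistance + R1).
V_th is the unloaded tap voltage: V_DC · R2/(R1'+R2) = 10.9 × 0.5902 = 6.433 V.

V_th ≈ 6.43 V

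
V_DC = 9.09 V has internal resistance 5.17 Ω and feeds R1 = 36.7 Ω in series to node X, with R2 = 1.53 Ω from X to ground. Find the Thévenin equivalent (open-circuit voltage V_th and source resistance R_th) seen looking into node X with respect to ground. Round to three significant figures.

V_th ≈ 0.320 V, R_th ≈ 1.48 Ω

R1' = 5.17 + 36.7 = 41.87 Ω (source resistance + R1).
Open-circuit (no load on X): V_th = V_DC · R2/(R1' + R2) = 9.09 × 1.53/(41.87 + 1.53) = 0.3205 V.
Looking into X with the source shorted: R_th = R1'·R2/(R1'+R2) = 41.87 × 1.53/43.40 = 1.476 Ω.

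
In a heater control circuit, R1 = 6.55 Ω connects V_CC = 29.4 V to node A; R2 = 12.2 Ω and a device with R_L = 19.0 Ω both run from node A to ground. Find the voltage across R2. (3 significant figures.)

The load sits in parallel with R2, giving an effective lower resistance R2' = R2·R_L/(R2+R_L) = 7.429 Ω.
Now apply the divider: V_out = 29.4 × 0.5315 = 15.62 V.

V_out ≈ 15.6 V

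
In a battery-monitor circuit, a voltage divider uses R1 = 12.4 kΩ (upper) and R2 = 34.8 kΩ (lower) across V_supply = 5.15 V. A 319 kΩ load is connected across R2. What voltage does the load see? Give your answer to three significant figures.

First combine the lower leg with the load: R2 ‖ R_L = 31.38 kΩ.
Voltage divider with the loaded lower leg: V_out = 5.15 × 31.38/(12.4 + 31.38) = 5.15 × 0.7167 = 3.691 V.
(Unloaded it would be 3.80 V; the load pulls it down.)

V_out ≈ 3.69 V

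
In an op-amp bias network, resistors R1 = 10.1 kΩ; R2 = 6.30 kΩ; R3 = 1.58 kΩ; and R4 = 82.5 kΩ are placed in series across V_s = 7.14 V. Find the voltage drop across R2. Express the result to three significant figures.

Total series resistance ΣR = 10.1 + 6.30 + 1.58 + 82.5 = 100.5 kΩ.
V = V_s · R/ΣR = 7.14 × 0.06270 = 0.4477 V.

V ≈ 0.448 V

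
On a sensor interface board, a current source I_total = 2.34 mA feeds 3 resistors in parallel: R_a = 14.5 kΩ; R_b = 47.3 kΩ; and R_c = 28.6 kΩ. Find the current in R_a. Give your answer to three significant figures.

I ≈ 1.29 mA

ΣG = 1/14.5 + 1/47.3 + 1/28.6 = 0.1251.
R_a takes the fraction G_k/ΣG = 0.06897/0.1251 = 0.5514, so I = 2.34 × 0.5514 = 1.290 mA.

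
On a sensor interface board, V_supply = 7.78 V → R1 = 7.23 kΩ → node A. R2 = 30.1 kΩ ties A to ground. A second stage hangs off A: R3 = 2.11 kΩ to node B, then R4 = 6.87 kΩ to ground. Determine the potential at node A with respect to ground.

V_A ≈ 3.80 V

The second stage (R3 + R4 = 8.980 kΩ) loads node A in parallel with R2.
Effective lower resistance at A: R2 ‖ 8.980 = 6.917 kΩ.
First divider: V_A = V_supply · 6.917/(7.23 + 6.917) = 3.804 V.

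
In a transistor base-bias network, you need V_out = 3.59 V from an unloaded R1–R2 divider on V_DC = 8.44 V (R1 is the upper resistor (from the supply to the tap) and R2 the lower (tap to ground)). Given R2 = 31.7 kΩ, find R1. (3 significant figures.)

The divider ratio is R2/(R1+R2) = 3.59/8.44 = 0.4254.
R1 = R2·(1/k − 1) = 31.7 × 1.351 = 42.83 kΩ.

R1 ≈ 42.8 kΩ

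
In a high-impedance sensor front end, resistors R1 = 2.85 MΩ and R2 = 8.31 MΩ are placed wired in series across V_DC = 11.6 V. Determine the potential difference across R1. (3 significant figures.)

V ≈ 2.96 V

ΣR = 2.85 + 8.31 = 11.16 MΩ.
V = V_DC · R/ΣR = 11.6 × 0.2554 = 2.962 V.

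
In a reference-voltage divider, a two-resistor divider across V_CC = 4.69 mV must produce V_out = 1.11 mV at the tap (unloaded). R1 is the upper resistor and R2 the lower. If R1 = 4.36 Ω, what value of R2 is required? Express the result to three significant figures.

Required fraction k = V_out/V_CC = 0.2367.
So R2 = R1 · V_out/(V_CC − V_out) = 4.36 × 1.11/(4.69 − 1.11) = 4.36 × 0.3101 = 1.352 Ω.

R2 ≈ 1.35 Ω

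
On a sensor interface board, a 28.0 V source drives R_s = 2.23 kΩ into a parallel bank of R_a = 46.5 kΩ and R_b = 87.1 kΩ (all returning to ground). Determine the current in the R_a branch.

Combine the parallel branches: R_p = (1/46.5 + 1/87.1)⁻¹ = 30.32 kΩ.
V_A = 28.0 × 30.32/32.55 = 26.08 V.
I(R_a) = V_A / R_a = 26.08/46.5 = 0.5609 mA.

I ≈ 0.561 mA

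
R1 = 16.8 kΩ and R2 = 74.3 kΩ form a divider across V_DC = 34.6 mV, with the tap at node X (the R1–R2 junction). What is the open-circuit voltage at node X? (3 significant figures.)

V_th is the unloaded tap voltage: V_DC · R2/(R1+R2) = 34.6 × 0.8156 = 28.22 mV.

V_th ≈ 28.2 mV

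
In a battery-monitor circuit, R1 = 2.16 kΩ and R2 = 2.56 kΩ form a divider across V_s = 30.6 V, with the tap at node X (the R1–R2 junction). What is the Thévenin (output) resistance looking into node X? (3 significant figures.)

With V_s suppressed (replaced by a short), R_th = R1 ‖ R2 = (2.160 × 2.56)/(2.160 + 2.56) = 1.172 kΩ.

R_th ≈ 1.17 kΩ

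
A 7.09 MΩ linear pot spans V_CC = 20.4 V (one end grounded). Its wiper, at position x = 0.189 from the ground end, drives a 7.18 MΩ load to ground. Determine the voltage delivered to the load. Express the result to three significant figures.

The pot divides into 5.750 MΩ above the wiper and 1.340 MΩ below.
(x·R_p) ‖ R_L = 1.129 MΩ.
Then V_out = V_CC · 1.129/(5.750 + 1.129) = 3.349 V.
(Unloaded: V_out = x·V_CC = 3.86 V.)

V_out ≈ 3.35 V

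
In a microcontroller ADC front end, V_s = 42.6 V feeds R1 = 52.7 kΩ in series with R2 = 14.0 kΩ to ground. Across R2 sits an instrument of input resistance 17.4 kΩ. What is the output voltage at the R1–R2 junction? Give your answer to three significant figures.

First combine the lower leg with the load: R2 ‖ R_L = 7.758 kΩ.
Now apply the divider: V_out = 42.6 × 0.1283 = 5.466 V.
(Unloaded it would be 8.94 V; the load pulls it down.)

V_out ≈ 5.47 V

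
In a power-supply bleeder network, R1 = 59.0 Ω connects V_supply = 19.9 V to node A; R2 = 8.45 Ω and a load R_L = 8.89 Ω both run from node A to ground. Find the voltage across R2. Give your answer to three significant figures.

First combine the lower leg with the load: R2 ‖ R_L = 4.332 Ω.
Voltage divider with the loaded lower leg: V_out = 19.9 × 4.332/(59.0 + 4.332) = 19.9 × 0.06840 = 1.361 V.
(Unloaded it would be 2.49 V; the load pulls it down.)

V_out ≈ 1.36 V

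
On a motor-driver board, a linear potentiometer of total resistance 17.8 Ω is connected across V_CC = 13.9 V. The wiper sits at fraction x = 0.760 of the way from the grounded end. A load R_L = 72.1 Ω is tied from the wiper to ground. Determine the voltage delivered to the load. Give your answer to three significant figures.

V_out ≈ 10.1 V

Lower segment x·R_p = 13.53 Ω; upper segment (1−x)·R_p = 4.272 Ω.
R_L loads the lower segment: effective lower R = 11.39 Ω.
Then V_out = V_CC · 11.39/(4.272 + 11.39) = 10.11 V.
(Unloaded: V_out = x·V_CC = 10.6 V.)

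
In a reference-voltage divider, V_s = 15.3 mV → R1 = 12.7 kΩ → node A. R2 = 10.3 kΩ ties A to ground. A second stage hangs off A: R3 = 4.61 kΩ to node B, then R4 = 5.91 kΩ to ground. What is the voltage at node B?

The second stage (R3 + R4 = 10.52 kΩ) loads node A in parallel with R2.
Effective lower resistance at A: R2 ‖ 10.52 = 5.204 kΩ.
So V_A = 15.3 × 0.2907 = 4.447 mV.
Then the unloaded second divider: V_B = V_A × R4/(R3+R4) = 4.447 × 0.5618 = 2.498 mV.

V_B ≈ 2.50 mV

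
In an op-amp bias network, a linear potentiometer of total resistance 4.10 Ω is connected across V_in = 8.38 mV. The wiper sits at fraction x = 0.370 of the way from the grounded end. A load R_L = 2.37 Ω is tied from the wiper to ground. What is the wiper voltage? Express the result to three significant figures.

Split the track: R_lower = x·R_p = 1.517 Ω, R_upper = (1−x)·R_p = 2.583 Ω.
(x·R_p) ‖ R_L = 0.9250 Ω.
V_out = 8.38 × 0.9250/(2.583 + 0.9250) = 2.210 mV.

V_out ≈ 2.21 mV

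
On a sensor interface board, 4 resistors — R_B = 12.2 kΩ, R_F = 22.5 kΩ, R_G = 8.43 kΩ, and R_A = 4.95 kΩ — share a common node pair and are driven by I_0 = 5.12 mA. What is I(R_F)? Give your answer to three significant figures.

ΣG = 1/12.2 + 1/22.5 + 1/8.43 + 1/4.95 = 0.4471.
By the current-divider rule, I = I_0 · G_k/ΣG = 5.12 × 0.09942 = 0.5090 mA.

I ≈ 0.509 mA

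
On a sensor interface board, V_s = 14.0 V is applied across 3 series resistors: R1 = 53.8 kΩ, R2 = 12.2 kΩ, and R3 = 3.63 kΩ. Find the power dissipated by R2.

P ≈ 0.493 mW

The common current is I = 14.0/69.63 = 0.2011 mA.
V(R2) = I·R = 2.453 V; P = V·I = 2.453 × 0.2011 = 0.4932 mW.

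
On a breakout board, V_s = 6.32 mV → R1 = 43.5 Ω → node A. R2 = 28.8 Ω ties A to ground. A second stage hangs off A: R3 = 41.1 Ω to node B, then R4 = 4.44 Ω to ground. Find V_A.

Node A sees R2 in parallel with the series input of stage 2, R3 + R4 = 45.54 Ω.
R2 ‖ (R3+R4) = 17.64 Ω.
First divider: V_A = V_s · 17.64/(43.5 + 17.64) = 1.824 mV.

V_A ≈ 1.82 mV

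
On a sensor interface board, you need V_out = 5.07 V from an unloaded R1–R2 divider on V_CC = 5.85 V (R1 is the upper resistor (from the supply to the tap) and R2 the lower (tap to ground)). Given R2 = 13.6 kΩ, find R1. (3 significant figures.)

R1 ≈ 2.09 kΩ

The divider ratio is R2/(R1+R2) = 5.07/5.85 = 0.8667.
Rearranging, R1 = R2·(1−k)/k = 13.6 × 0.1538 = 2.092 kΩ.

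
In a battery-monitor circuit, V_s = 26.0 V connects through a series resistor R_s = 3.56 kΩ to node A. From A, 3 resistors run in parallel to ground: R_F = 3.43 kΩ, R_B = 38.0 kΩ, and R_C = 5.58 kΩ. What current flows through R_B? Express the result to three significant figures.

Equivalent of the parallel group: R_p = 2.012 kΩ.
Node voltage V_A = V_s · R_p/(R_s + R_p) = 26.0 × 0.3611 = 9.388 V.
I(R_B) = V_A / R_B = 9.388/38.0 = 0.2470 mA.

I ≈ 0.247 mA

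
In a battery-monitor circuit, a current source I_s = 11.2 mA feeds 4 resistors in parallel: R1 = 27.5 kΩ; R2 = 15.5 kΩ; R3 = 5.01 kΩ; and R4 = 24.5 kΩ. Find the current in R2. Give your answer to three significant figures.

Conductances: ΣG = 1/27.5 + 1/15.5 + 1/5.01 + 1/24.5 = 0.3413 (1/kΩ).
R2 takes the fraction G_k/ΣG = 0.06452/0.3413 = 0.1890, so I = 11.2 × 0.1890 = 2.117 mA.

I ≈ 2.12 mA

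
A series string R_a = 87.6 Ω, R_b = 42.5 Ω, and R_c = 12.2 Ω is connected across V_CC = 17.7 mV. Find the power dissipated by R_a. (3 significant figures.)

P ≈ 1.36 µW

Series current I = V_CC/ΣR = 17.7/142.3 = 0.1244 mA.
V(R_a) = I·R = 10.90 mV; P = V·I = 10.90 × 0.1244 = 1.355 µW.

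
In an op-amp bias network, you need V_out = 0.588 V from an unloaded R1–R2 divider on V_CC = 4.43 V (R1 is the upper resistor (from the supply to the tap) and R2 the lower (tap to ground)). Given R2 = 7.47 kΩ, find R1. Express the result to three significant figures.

R1 ≈ 48.8 kΩ

Required fraction k = V_out/V_CC = 0.1327.
Rearranging, R1 = R2·(1−k)/k = 7.47 × 6.534 = 48.81 kΩ.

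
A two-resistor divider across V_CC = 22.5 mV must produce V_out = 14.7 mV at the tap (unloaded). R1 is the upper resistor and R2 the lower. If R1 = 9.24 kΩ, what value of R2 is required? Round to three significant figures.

R2 ≈ 17.4 kΩ

V_out/V_CC = R2/(R1+R2) = 0.6533.
R2 = R1 · 0.6533/(1 − 0.6533) = 17.41 kΩ.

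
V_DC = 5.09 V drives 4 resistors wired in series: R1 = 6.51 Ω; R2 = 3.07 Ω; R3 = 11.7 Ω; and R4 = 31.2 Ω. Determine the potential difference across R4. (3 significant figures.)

Series total: ΣR = 6.51 + 3.07 + 11.7 + 31.2 = 52.48 Ω.
V = V_DC · R/ΣR = 5.09 × 0.5945 = 3.026 V.

V ≈ 3.03 V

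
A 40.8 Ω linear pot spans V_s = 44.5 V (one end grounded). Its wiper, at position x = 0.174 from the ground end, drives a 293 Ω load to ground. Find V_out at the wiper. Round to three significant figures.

V_out ≈ 7.59 V

Split the track: R_lower = x·R_p = 7.099 Ω, R_upper = (1−x)·R_p = 33.70 Ω.
Lower segment in parallel with the load: 7.099 ‖ 293 = 6.931 Ω.
V_out = 44.5 × 6.931/(33.70 + 6.931) = 7.591 V.
(Unloaded: V_out = x·V_s = 7.74 V.)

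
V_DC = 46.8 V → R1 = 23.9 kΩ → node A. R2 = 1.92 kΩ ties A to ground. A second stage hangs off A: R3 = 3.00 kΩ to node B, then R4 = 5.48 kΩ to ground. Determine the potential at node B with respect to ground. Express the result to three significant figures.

Looking into the second stage from A: R3 + R4 = 8.480 kΩ appears in parallel with R2.
R2 ‖ (R3+R4) = 1.566 kΩ.
V_A = 46.8 × 1.566/(23.9 + 1.566) = 2.877 V.
Then the unloaded second divider: V_B = V_A × R4/(R3+R4) = 2.877 × 0.6462 = 1.859 V.

V_B ≈ 1.86 V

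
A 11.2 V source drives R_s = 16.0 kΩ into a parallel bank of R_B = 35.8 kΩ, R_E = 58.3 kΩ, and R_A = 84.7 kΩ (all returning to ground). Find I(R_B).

I ≈ 0.164 mA

Parallel bank: R_p = 1/(1/35.8 + 1/58.3 + 1/84.7) = 17.58 kΩ.
Node voltage V_A = V_in · R_p/(R_s + R_p) = 11.2 × 0.5235 = 5.863 V.
I(R_B) = V_A / R_B = 5.863/35.8 = 0.1638 mA.
(Check via current divider: I_total = 0.3336 mA; share G_k/ΣG = 0.4910 → same result.)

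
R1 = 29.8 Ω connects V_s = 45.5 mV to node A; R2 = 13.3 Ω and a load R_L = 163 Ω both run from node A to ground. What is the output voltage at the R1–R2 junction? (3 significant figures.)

The load sits in parallel with R2, giving an effective lower resistance R2' = R2·R_L/(R2+R_L) = 12.30 Ω.
Then V_out = V_s · R2'/(R1 + R2') = 45.5 × 12.30/42.10 = 13.29 mV.

V_out ≈ 13.3 mV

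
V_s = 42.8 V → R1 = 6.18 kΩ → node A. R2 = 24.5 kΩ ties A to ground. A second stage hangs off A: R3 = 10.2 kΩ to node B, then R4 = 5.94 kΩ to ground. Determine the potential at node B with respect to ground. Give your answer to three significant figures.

Looking into the second stage from A: R3 + R4 = 16.14 kΩ appears in parallel with R2.
R2 ‖ (R3+R4) = 9.730 kΩ.
So V_A = 42.8 × 0.6116 = 26.18 V.
Then the unloaded second divider: V_B = V_A × R4/(R3+R4) = 26.18 × 0.3680 = 9.633 V.

V_B ≈ 9.63 V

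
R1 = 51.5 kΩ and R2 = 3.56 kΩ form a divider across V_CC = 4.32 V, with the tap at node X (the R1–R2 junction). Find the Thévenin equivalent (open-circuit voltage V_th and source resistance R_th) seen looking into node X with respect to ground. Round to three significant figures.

With X open, the divider is unloaded: V_th = 4.32 × 3.56/55.06 = 0.2793 V.
Zeroing V_CC shorts the top of R1 to ground, so R_th = R1 ‖ R2 = 3.330 kΩ.

V_th ≈ 0.279 V, R_th ≈ 3.33 kΩ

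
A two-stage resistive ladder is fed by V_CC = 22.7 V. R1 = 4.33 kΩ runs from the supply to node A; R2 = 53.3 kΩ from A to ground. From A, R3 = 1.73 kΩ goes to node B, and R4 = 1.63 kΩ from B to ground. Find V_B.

Node A sees R2 in parallel with the series input of stage 2, R3 + R4 = 3.360 kΩ.
Effective lower resistance at A: R2 ‖ 3.360 = 3.161 kΩ.
So V_A = 22.7 × 0.4220 = 9.578 V.
V_B = V_A × 0.4851 = 4.647 V.

V_B ≈ 4.65 V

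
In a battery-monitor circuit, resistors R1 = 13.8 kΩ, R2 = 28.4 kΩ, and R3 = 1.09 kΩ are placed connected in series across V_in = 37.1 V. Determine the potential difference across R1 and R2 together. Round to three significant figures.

ΣR = 13.8 + 28.4 + 1.09 = 43.29 kΩ.
R_{R1..R2} = 13.8 + 28.4 = 42.20 kΩ.
Voltage divider: V = V_in · (42.20 / 43.29) = 37.1 × 0.9748 = 36.17 V.

V ≈ 36.2 V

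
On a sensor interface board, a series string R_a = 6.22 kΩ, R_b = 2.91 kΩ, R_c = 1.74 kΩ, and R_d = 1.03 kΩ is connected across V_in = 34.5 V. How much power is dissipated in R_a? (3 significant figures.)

The common current is I = 34.5/11.90 = 2.899 mA.
P(R_a) = I²·R_a = (2.899)² × 6.22 = 52.28 mW.

P ≈ 52.3 mW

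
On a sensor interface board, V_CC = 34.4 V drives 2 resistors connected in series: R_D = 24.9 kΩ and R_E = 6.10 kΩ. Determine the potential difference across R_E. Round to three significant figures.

ΣR = 24.9 + 6.10 = 31.00 kΩ.
V = V_CC · R/ΣR = 34.4 × 0.1968 = 6.769 V.

V ≈ 6.77 V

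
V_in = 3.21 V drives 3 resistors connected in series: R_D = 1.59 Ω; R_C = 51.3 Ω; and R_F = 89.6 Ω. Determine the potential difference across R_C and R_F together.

V ≈ 3.17 V

ΣR = 1.59 + 51.3 + 89.6 = 142.5 Ω.
R_{R_C..R_F} = 51.3 + 89.6 = 140.9 Ω.
V = V_in · R/ΣR = 3.21 × 0.9888 = 3.174 V.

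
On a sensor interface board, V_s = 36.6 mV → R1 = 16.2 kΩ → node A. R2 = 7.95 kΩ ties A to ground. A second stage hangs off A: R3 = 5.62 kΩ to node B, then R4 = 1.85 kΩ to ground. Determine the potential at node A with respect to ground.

V_A ≈ 7.03 mV

Node A sees R2 in parallel with the series input of stage 2, R3 + R4 = 7.470 kΩ.
Effective lower resistance at A: R2 ‖ 7.470 = 3.851 kΩ.
First divider: V_A = V_s · 3.851/(16.2 + 3.851) = 7.030 mV.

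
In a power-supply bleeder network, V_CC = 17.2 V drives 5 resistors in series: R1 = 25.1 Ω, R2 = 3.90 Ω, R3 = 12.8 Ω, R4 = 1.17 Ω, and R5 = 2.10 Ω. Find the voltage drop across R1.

Series total: ΣR = 25.1 + 3.90 + 12.8 + 1.17 + 2.10 = 45.07 Ω.
V = V_CC · R/ΣR = 17.2 × 0.5569 = 9.579 V.

V ≈ 9.58 V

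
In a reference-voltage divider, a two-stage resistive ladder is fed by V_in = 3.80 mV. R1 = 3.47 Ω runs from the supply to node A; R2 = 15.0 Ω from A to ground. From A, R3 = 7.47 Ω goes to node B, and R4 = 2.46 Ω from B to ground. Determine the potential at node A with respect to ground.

V_A ≈ 2.40 mV

The second stage (R3 + R4 = 9.930 Ω) loads node A in parallel with R2.
Effective lower resistance at A: R2 ‖ 9.930 = 5.975 Ω.
First divider: V_A = V_in · 5.975/(3.47 + 5.975) = 2.404 mV.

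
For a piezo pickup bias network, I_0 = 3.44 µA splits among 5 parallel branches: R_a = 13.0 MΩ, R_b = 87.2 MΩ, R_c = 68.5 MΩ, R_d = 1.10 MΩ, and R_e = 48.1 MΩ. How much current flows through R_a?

I ≈ 0.256 µA

ΣG = 1/13.0 + 1/87.2 + 1/68.5 + 1/1.10 + 1/48.1 = 1.033.
By the current-divider rule, I = I_0 · G_k/ΣG = 3.44 × 0.07448 = 0.2562 µA.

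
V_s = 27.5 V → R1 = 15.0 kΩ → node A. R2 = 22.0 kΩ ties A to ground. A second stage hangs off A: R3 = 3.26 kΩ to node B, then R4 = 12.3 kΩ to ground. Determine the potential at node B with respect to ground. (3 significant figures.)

V_B ≈ 8.22 V

The second stage (R3 + R4 = 15.56 kΩ) loads node A in parallel with R2.
Effective lower resistance at A: R2 ‖ 15.56 = 9.114 kΩ.
First divider: V_A = V_s · 9.114/(15.0 + 9.114) = 10.39 V.
Then the unloaded second divider: V_B = V_A × R4/(R3+R4) = 10.39 × 0.7905 = 8.216 V.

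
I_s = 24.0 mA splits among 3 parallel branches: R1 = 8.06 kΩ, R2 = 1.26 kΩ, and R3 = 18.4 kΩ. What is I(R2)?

Conductances: ΣG = 1/8.06 + 1/1.26 + 1/18.4 = 0.9721 (1/kΩ).
By the current-divider rule, I = I_s · G_k/ΣG = 24.0 × 0.8165 = 19.59 mA.

I ≈ 19.6 mA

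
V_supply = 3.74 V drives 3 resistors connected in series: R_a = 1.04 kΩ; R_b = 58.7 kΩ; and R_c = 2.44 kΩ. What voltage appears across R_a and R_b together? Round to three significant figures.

ΣR = 1.04 + 58.7 + 2.44 = 62.18 kΩ.
R_{R_a..R_b} = 1.04 + 58.7 = 59.74 kΩ.
Voltage divider: V = V_supply · (59.74 / 62.18) = 3.74 × 0.9608 = 3.593 V.

V ≈ 3.59 V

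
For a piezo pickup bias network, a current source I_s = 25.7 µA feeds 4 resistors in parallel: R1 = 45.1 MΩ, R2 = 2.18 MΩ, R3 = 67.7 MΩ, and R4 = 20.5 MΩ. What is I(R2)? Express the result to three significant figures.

Conductances: ΣG = 1/45.1 + 1/2.18 + 1/67.7 + 1/20.5 = 0.5444 (1/MΩ).
R2 takes the fraction G_k/ΣG = 0.4587/0.5444 = 0.8425, so I = 25.7 × 0.8425 = 21.65 µA.

I ≈ 21.7 µA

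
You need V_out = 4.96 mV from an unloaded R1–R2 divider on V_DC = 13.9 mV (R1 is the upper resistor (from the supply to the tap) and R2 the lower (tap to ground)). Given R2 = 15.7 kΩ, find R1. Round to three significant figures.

R1 ≈ 28.3 kΩ

The divider ratio is R2/(R1+R2) = 4.96/13.9 = 0.3568.
R1 = R2·(1/k − 1) = 15.7 × 1.802 = 28.30 kΩ.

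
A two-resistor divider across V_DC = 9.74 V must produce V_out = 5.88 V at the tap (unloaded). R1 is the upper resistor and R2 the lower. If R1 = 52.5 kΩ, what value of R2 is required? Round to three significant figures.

Required fraction k = V_out/V_DC = 0.6037.
R2 = R1 · 0.6037/(1 − 0.6037) = 79.97 kΩ.

R2 ≈ 80.0 kΩ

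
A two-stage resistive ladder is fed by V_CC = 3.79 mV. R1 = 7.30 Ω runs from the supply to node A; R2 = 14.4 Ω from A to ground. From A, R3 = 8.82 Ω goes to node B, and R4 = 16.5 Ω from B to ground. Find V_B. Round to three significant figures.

Node A sees R2 in parallel with the series input of stage 2, R3 + R4 = 25.32 Ω.
Effective lower resistance at A: R2 ‖ 25.32 = 9.179 Ω.
So V_A = 3.79 × 0.5570 = 2.111 mV.
Then the unloaded second divider: V_B = V_A × R4/(R3+R4) = 2.111 × 0.6517 = 1.376 mV.

V_B ≈ 1.38 mV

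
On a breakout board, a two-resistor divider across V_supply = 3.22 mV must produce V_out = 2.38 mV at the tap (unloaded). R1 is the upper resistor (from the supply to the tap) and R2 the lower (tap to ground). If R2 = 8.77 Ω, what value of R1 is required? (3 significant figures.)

V_out/V_supply = R2/(R1+R2) = 0.7391.
R1 = R2·(1/k − 1) = 8.77 × 0.3529 = 3.095 Ω.

R1 ≈ 3.10 Ω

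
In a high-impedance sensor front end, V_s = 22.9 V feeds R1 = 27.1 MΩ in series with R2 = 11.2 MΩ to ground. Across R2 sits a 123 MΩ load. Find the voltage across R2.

V_out ≈ 6.29 V

First combine the lower leg with the load: R2 ‖ R_L = 10.27 MΩ.
Voltage divider with the loaded lower leg: V_out = 22.9 × 10.27/(27.1 + 10.27) = 22.9 × 0.2747 = 6.291 V.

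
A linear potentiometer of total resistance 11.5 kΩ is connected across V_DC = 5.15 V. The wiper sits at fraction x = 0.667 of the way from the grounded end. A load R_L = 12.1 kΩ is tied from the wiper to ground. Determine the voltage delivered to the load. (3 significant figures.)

V_out ≈ 2.84 V

Split the track: R_lower = x·R_p = 7.671 kΩ, R_upper = (1−x)·R_p = 3.829 kΩ.
Lower segment in parallel with the load: 7.671 ‖ 12.1 = 4.695 kΩ.
Then V_out = V_DC · 4.695/(3.829 + 4.695) = 2.836 V.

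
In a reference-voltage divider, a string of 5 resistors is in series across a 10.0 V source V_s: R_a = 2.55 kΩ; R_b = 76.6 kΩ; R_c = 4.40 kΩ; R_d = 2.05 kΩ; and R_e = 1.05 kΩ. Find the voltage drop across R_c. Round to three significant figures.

Series total: ΣR = 2.55 + 76.6 + 4.40 + 2.05 + 1.05 = 86.65 kΩ.
V = V_s · R/ΣR = 10.0 × 0.05078 = 0.5078 V.

V ≈ 0.508 V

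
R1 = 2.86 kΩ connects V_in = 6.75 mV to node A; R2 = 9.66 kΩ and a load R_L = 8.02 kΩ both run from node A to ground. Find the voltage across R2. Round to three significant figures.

V_out ≈ 4.08 mV

First combine the lower leg with the load: R2 ‖ R_L = 4.382 kΩ.
Then V_out = V_in · R2'/(R1 + R2') = 6.75 × 4.382/7.242 = 4.084 mV.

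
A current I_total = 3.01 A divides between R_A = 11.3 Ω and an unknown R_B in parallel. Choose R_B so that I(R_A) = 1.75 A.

Two-branch current divider: I_A = I_total · R_B/(R_A + R_B).
With f = 0.5814, R_B = R_A · f/(1−f) = 11.3 × 1.389 = 15.69 Ω.

R_B ≈ 15.7 Ω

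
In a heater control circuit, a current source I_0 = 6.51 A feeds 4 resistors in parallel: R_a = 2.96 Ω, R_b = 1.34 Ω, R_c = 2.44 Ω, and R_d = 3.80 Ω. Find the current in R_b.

Conductances: ΣG = 1/2.96 + 1/1.34 + 1/2.44 + 1/3.80 = 1.757 (1/Ω).
R_b takes the fraction G_k/ΣG = 0.7463/1.757 = 0.4247, so I = 6.51 × 0.4247 = 2.765 A.

I ≈ 2.76 A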